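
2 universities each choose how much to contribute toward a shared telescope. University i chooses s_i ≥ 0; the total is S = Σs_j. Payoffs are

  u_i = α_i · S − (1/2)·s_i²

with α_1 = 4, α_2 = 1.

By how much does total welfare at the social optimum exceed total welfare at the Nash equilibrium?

University i's FOC: ∂u_i/∂s_i = α_i − s_i = 0, so s_i* = α_i.
NE contributions = (4, 1); S = 5.
W^NE = (Σα)·S − ½Σα_i² = 5² − ½·17 = 16.5.
Planner sets s_i = Σα_j = 5 for every i, so S^SO = 2·5 = 10.
W^SO = (Σα)·S^SO − ½·2·(Σα)² = (2/2)·5² = 25.
Deadweight loss = W^SO − W^NE = 8.5.

8.5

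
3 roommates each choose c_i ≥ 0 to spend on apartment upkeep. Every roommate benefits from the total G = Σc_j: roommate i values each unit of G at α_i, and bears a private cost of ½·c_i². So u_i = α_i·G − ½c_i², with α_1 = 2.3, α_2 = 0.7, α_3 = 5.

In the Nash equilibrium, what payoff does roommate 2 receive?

5.355

Roommate i's FOC: ∂u_i/∂c_i = α_i − c_i = 0, so c_i* = α_i.
NE contributions = (2.3, 0.7, 5); G = 8.
u_2 = α_2·G − ½·(c_2)² = 0.7·8 − ½·0.7² = 5.355.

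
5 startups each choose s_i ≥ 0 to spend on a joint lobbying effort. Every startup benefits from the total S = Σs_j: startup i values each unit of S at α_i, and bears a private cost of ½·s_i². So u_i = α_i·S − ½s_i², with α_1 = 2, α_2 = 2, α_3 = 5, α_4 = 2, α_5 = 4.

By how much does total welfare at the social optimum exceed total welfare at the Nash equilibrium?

Startup i's FOC: ∂u_i/∂s_i = α_i − s_i = 0, so s_i* = α_i.
NE contributions = (2, 2, 5, 2, 4); S = 15.
W^NE = (Σα)·S − ½Σα_i² = 15² − ½·53 = 198.5.
Planner sets s_i = Σα_j = 15 for every i, so S^SO = 5·15 = 75.
W^SO = (Σα)·S^SO − ½·5·(Σα)² = (5/2)·15² = 562.5.
Deadweight loss = W^SO − W^NE = 364.

364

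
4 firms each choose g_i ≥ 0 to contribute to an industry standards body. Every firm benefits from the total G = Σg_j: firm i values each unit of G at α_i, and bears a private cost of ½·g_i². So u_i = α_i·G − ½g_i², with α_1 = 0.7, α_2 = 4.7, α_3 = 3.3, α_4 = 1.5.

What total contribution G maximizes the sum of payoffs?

40.8

Planner FOC: ∂(Σu_j)/∂g_i = (Σα_j) − g_i = 0, so g_i^SO = Σα_j = 10.2 for every i; G^SO = 40.8.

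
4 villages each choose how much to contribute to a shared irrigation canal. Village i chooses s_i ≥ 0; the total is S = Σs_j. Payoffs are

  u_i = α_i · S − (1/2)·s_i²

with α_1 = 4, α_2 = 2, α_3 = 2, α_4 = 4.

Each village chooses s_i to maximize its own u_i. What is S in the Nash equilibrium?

Village i's FOC: ∂u_i/∂s_i = α_i − s_i = 0, so s_i* = α_i.
NE contributions = (4, 2, 2, 4); S = 12.

12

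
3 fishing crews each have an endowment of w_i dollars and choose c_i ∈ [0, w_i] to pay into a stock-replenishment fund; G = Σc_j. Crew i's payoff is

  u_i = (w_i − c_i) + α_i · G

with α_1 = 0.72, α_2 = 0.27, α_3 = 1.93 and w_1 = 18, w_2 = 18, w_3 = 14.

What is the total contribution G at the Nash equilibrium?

14

∂u_i/∂c_i = α_i − 1, so crew i contributes w_i if α_i > 1, else 0.
α_i > 1 for i ∈ {3}; NE contributions (0, 0, 14), G = 14.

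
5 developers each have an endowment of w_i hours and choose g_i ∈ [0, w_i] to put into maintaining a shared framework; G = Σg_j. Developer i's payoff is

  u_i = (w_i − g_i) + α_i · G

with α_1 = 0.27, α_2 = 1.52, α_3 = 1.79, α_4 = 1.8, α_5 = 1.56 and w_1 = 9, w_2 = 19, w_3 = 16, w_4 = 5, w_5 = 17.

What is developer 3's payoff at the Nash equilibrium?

∂u_i/∂g_i = α_i − 1, so developer i contributes w_i if α_i > 1, else 0.
α_i > 1 for i ∈ {2, 3, 4, 5}; NE contributions (0, 19, 16, 5, 17), G = 57.
u_3 = (16 − 16) + 1.79·57 = 102.03.

102.03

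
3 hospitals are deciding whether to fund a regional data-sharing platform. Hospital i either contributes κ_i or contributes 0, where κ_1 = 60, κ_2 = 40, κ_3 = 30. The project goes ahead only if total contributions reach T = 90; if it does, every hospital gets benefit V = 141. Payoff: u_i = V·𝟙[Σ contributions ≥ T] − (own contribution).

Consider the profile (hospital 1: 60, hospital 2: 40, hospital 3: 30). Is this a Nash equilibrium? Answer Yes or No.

Total = 130 ≥ 90: provided.
Hospital 1 (pledges 60, payoff 81): dropping to 0 → total 70, payoff 0. No gain.
Hospital 2 (pledges 40, payoff 101): dropping to 0 → total 90, payoff 141. Profitable deviation.

No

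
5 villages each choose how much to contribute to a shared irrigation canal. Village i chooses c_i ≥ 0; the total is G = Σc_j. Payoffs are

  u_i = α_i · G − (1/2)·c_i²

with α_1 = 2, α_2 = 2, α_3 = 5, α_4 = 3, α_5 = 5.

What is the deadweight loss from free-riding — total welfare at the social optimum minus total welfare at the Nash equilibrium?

467

Village i's FOC: ∂u_i/∂c_i = α_i − c_i = 0, so c_i* = α_i.
NE contributions = (2, 2, 5, 3, 5); G = 17.
W^NE = (Σα)·G − ½Σα_i² = 17² − ½·67 = 255.5.
Planner sets c_i = Σα_j = 17 for every i, so G^SO = 5·17 = 85.
W^SO = (Σα)·G^SO − ½·5·(Σα)² = (5/2)·17² = 722.5.
Deadweight loss = W^SO − W^NE = 467.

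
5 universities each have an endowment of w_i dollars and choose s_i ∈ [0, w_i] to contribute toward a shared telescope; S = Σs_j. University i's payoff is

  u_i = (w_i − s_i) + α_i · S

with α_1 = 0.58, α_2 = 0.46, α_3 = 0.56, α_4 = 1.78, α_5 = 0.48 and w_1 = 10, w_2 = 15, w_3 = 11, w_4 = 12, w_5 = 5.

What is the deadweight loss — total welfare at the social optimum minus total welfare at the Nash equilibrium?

117.26

∂u_i/∂s_i = α_i − 1, so university i contributes w_i if α_i > 1, else 0.
α_i > 1 for i ∈ {4}; NE contributions (0, 0, 0, 12, 0), S = 12.
W^NE = Σw_i − S^NE + (Σα_i)·S^NE = 53 + 2.86·12 = 87.32.
Planner: ∂(Σu_j)/∂s_i = Σα_j − 1 = 2.86 > 0, so everyone contributes w_i; S^SO = 53, W^SO = 53 + 2.86·53 = 204.58.
Deadweight loss = 117.26.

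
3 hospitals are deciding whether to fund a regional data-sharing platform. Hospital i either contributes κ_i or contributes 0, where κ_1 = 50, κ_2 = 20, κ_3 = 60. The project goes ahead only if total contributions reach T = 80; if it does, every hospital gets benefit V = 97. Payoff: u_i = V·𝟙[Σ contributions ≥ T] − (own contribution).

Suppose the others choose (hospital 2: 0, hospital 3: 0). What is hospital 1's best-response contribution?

0

Others' total = 0. Even contributing 50 gives 50 < 80: no benefit either way.
Best response: 0.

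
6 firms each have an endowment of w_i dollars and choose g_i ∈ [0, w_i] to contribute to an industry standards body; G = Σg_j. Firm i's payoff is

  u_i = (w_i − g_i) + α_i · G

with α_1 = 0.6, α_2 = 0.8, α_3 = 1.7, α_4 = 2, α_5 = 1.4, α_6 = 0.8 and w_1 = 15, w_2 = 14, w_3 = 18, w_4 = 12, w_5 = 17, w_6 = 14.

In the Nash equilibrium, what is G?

47

∂u_i/∂g_i = α_i − 1, so firm i contributes w_i if α_i > 1, else 0.
α_i > 1 for i ∈ {3, 4, 5}; NE contributions (0, 0, 18, 12, 17, 0), G = 47.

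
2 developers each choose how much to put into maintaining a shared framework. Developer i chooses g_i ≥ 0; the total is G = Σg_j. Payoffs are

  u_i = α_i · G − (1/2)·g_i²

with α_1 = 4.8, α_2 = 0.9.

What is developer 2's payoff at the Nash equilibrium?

Developer i's FOC: ∂u_i/∂g_i = α_i − g_i = 0, so g_i* = α_i.
NE contributions = (4.8, 0.9); G = 5.7.
u_2 = α_2·G − ½·(g_2)² = 0.9·5.7 − ½·0.9² = 4.725.

4.725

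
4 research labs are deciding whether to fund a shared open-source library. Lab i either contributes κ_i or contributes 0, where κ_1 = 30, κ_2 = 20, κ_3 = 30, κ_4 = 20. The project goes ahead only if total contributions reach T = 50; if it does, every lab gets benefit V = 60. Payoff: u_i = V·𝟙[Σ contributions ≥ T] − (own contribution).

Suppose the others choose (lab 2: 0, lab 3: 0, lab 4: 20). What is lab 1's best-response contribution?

30

Others' total = 20. Contributing 30 brings total to 50 ≥ 50: gain V − κ_1 = 30.
Best response: 30.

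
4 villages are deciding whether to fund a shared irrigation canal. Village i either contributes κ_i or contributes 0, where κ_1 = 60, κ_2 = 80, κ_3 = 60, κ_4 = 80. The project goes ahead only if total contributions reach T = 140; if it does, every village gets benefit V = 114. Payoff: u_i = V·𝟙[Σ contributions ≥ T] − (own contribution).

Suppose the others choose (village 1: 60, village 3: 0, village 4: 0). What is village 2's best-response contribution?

80

Others' total = 60. Contributing 80 brings total to 140 ≥ 140: gain V − κ_2 = 34.
Best response: 80.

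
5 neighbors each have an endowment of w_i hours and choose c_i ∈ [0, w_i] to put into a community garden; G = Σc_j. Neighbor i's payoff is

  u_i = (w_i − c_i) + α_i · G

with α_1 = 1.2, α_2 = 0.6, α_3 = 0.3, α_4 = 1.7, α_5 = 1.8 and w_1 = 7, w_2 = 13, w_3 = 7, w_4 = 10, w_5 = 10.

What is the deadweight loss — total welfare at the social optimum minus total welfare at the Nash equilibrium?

∂u_i/∂c_i = α_i − 1, so neighbor i contributes w_i if α_i > 1, else 0.
α_i > 1 for i ∈ {1, 4, 5}; NE contributions (7, 0, 0, 10, 10), G = 27.
W^NE = Σw_i − G^NE + (Σα_i)·G^NE = 47 + 4.6·27 = 171.2.
Planner: ∂(Σu_j)/∂c_i = Σα_j − 1 = 4.6 > 0, so everyone contributes w_i; G^SO = 47, W^SO = 47 + 4.6·47 = 263.2.
Deadweight loss = 92.

92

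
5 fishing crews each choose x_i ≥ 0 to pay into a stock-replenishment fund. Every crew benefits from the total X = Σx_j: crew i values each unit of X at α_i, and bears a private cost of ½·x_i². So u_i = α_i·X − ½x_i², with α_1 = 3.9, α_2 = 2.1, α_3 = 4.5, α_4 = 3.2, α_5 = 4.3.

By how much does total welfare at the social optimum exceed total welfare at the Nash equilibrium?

Crew i's FOC: ∂u_i/∂x_i = α_i − x_i = 0, so x_i* = α_i.
NE contributions = (3.9, 2.1, 4.5, 3.2, 4.3); X = 18.
W^NE = (Σα)·X − ½Σα_i² = 18² − ½·68.6 = 289.7.
Planner sets x_i = Σα_j = 18 for every i, so X^SO = 5·18 = 90.
W^SO = (Σα)·X^SO − ½·5·(Σα)² = (5/2)·18² = 810.
Deadweight loss = W^SO − W^NE = 520.3.

520.3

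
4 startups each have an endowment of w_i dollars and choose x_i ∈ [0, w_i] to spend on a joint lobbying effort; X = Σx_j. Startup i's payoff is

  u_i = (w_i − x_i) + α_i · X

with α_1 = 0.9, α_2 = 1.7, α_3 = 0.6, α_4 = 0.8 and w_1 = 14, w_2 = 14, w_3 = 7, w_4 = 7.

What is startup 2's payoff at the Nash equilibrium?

∂u_i/∂x_i = α_i − 1, so startup i contributes w_i if α_i > 1, else 0.
α_i > 1 for i ∈ {2}; NE contributions (0, 14, 0, 0), X = 14.
u_2 = (14 − 14) + 1.7·14 = 23.8.

23.8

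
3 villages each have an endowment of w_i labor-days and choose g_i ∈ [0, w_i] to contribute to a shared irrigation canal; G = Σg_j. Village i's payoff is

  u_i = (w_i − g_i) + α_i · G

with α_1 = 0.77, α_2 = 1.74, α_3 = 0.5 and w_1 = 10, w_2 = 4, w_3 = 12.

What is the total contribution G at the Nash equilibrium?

4

∂u_i/∂g_i = α_i − 1, so village i contributes w_i if α_i > 1, else 0.
α_i > 1 for i ∈ {2}; NE contributions (0, 4, 0), G = 4.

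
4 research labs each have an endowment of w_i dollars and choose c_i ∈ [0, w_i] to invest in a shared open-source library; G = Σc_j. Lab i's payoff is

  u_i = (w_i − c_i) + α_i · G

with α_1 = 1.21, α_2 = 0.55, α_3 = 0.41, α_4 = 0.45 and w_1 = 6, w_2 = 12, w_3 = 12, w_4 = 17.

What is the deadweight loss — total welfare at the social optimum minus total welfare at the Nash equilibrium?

66.42

∂u_i/∂c_i = α_i − 1, so lab i contributes w_i if α_i > 1, else 0.
α_i > 1 for i ∈ {1}; NE contributions (6, 0, 0, 0), G = 6.
W^NE = Σw_i − G^NE + (Σα_i)·G^NE = 47 + 1.62·6 = 56.72.
Planner: ∂(Σu_j)/∂c_i = Σα_j − 1 = 1.62 > 0, so everyone contributes w_i; G^SO = 47, W^SO = 47 + 1.62·47 = 123.14.
Deadweight loss = 66.42.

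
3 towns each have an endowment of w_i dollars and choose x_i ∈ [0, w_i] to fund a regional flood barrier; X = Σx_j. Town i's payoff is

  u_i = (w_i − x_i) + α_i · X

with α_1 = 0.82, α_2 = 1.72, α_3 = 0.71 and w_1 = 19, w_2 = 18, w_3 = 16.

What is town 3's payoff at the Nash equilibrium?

28.78

∂u_i/∂x_i = α_i − 1, so town i contributes w_i if α_i > 1, else 0.
α_i > 1 for i ∈ {2}; NE contributions (0, 18, 0), X = 18.
u_3 = (16 − 0) + 0.71·18 = 28.78.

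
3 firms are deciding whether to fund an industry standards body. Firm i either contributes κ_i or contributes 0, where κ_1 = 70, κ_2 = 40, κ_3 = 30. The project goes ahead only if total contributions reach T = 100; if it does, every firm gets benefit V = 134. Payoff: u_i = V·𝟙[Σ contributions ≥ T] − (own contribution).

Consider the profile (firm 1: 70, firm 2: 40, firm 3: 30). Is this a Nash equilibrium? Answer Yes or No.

Total = 140 ≥ 100: provided.
Firm 1 (pledges 70, payoff 64): dropping to 0 → total 70, payoff 0. No gain.
Firm 2 (pledges 40, payoff 94): dropping to 0 → total 100, payoff 134. Profitable deviation.

No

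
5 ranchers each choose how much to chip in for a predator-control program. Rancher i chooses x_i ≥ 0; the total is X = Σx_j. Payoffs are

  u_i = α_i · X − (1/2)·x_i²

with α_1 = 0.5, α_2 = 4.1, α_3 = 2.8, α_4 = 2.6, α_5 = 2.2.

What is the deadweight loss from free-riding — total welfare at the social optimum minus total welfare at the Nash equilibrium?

Rancher i's FOC: ∂u_i/∂x_i = α_i − x_i = 0, so x_i* = α_i.
NE contributions = (0.5, 4.1, 2.8, 2.6, 2.2); X = 12.2.
W^NE = (Σα)·X − ½Σα_i² = 12.2² − ½·36.5 = 130.59.
Planner sets x_i = Σα_j = 12.2 for every i, so X^SO = 5·12.2 = 61.
W^SO = (Σα)·X^SO − ½·5·(Σα)² = (5/2)·12.2² = 372.1.
Deadweight loss = W^SO − W^NE = 241.51.

241.51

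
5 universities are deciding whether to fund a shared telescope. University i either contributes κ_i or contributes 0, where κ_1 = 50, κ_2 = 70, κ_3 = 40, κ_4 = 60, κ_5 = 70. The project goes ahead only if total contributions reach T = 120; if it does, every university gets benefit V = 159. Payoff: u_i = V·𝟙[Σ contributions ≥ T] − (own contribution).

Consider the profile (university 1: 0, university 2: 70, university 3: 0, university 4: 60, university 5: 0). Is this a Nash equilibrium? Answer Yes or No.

Total = 130 ≥ 120: provided.
University 1 (pledges 0, payoff 159): pledging 50 → total 180, payoff 109. No gain.
University 2 (pledges 70, payoff 89): dropping to 0 → total 60, payoff 0. No gain.
University 3 (pledges 0, payoff 159): pledging 40 → total 170, payoff 119. No gain.
University 4 (pledges 60, payoff 99): dropping to 0 → total 70, payoff 0. No gain.
University 5 (pledges 0, payoff 159): pledging 70 → total 200, payoff 89. No gain.

Yes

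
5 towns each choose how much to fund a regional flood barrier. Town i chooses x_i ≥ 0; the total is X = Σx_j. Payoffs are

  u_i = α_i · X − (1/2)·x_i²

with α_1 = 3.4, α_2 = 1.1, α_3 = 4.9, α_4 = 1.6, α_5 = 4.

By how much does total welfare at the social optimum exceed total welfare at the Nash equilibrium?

365.17

Town i's FOC: ∂u_i/∂x_i = α_i − x_i = 0, so x_i* = α_i.
NE contributions = (3.4, 1.1, 4.9, 1.6, 4); X = 15.
W^NE = (Σα)·X − ½Σα_i² = 15² − ½·55.34 = 197.33.
Planner sets x_i = Σα_j = 15 for every i, so X^SO = 5·15 = 75.
W^SO = (Σα)·X^SO − ½·5·(Σα)² = (5/2)·15² = 562.5.
Deadweight loss = W^SO − W^NE = 365.17.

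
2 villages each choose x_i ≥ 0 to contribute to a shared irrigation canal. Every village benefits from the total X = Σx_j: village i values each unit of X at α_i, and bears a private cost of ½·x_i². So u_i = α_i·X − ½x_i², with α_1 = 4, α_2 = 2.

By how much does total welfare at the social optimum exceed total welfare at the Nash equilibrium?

Village i's FOC: ∂u_i/∂x_i = α_i − x_i = 0, so x_i* = α_i.
NE contributions = (4, 2); X = 6.
W^NE = (Σα)·X − ½Σα_i² = 6² − ½·20 = 26.
Planner sets x_i = Σα_j = 6 for every i, so X^SO = 2·6 = 12.
W^SO = (Σα)·X^SO − ½·2·(Σα)² = (2/2)·6² = 36.
Deadweight loss = W^SO − W^NE = 10.

10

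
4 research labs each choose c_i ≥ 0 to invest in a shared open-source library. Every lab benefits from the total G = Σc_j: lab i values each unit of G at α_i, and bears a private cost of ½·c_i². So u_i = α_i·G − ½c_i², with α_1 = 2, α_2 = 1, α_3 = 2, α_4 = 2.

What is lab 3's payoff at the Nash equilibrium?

Lab i's FOC: ∂u_i/∂c_i = α_i − c_i = 0, so c_i* = α_i.
NE contributions = (2, 1, 2, 2); G = 7.
u_3 = α_3·G − ½·(c_3)² = 2·7 − ½·2² = 12.

12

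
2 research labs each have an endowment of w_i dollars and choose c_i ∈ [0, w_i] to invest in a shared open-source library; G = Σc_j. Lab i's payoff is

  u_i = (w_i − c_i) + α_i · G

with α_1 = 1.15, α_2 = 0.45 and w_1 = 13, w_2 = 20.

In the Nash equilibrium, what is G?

13

∂u_i/∂c_i = α_i − 1, so lab i contributes w_i if α_i > 1, else 0.
α_i > 1 for i ∈ {1}; NE contributions (13, 0), G = 13.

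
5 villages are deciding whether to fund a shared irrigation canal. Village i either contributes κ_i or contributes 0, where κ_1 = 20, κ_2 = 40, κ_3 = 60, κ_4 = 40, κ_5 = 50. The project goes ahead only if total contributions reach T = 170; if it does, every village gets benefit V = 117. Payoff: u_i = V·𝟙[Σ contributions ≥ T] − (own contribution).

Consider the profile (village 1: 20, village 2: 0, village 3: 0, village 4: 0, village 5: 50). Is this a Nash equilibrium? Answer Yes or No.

Total = 70 < 170: not provided.
Village 1 (pledges 20, payoff -20): dropping to 0 → total 50, payoff 0. Profitable deviation.

No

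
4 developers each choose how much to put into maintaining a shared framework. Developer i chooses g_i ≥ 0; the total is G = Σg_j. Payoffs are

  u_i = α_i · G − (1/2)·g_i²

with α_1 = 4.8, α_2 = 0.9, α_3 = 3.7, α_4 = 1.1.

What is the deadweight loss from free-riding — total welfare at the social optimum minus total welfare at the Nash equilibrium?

Developer i's FOC: ∂u_i/∂g_i = α_i − g_i = 0, so g_i* = α_i.
NE contributions = (4.8, 0.9, 3.7, 1.1); G = 10.5.
W^NE = (Σα)·G − ½Σα_i² = 10.5² − ½·38.75 = 90.875.
Planner sets g_i = Σα_j = 10.5 for every i, so G^SO = 4·10.5 = 42.
W^SO = (Σα)·G^SO − ½·4·(Σα)² = (4/2)·10.5² = 220.5.
Deadweight loss = W^SO − W^NE = 129.625.

129.625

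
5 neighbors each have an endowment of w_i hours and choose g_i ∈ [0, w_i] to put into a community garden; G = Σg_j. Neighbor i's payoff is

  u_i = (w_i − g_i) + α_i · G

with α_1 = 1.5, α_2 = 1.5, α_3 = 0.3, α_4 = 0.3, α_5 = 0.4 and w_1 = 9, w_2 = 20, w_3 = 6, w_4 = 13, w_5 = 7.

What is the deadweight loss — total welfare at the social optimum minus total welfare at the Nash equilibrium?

∂u_i/∂g_i = α_i − 1, so neighbor i contributes w_i if α_i > 1, else 0.
α_i > 1 for i ∈ {1, 2}; NE contributions (9, 20, 0, 0, 0), G = 29.
W^NE = Σw_i − G^NE + (Σα_i)·G^NE = 55 + 3·29 = 142.
Planner: ∂(Σu_j)/∂g_i = Σα_j − 1 = 3 > 0, so everyone contributes w_i; G^SO = 55, W^SO = 55 + 3·55 = 220.
Deadweight loss = 78.

78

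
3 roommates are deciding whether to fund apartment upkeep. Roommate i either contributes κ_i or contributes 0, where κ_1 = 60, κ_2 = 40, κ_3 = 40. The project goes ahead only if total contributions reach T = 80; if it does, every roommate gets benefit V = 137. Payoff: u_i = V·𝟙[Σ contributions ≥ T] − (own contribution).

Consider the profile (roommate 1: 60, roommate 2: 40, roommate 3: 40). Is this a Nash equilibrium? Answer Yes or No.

No

Total = 140 ≥ 80: provided.
Roommate 1 (pledges 60, payoff 77): dropping to 0 → total 80, payoff 137. Profitable deviation.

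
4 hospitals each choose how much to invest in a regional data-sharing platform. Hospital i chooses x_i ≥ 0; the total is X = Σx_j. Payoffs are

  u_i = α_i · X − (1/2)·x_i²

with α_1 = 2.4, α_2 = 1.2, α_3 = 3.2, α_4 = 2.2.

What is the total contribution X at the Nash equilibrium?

9

Hospital i's FOC: ∂u_i/∂x_i = α_i − x_i = 0, so x_i* = α_i.
NE contributions = (2.4, 1.2, 3.2, 2.2); X = 9.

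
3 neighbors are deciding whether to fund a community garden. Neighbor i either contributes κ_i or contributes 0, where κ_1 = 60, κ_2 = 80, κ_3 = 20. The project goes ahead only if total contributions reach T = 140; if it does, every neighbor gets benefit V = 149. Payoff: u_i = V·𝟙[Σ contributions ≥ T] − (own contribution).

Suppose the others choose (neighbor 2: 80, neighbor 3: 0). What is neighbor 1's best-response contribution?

Others' total = 80. Contributing 60 brings total to 140 ≥ 140: gain V − κ_1 = 89.
Best response: 60.

60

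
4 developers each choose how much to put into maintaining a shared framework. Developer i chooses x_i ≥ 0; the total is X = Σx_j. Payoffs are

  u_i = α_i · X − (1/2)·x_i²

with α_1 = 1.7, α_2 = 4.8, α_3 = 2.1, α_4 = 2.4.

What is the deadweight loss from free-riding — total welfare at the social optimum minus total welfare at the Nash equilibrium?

139.05

Developer i's FOC: ∂u_i/∂x_i = α_i − x_i = 0, so x_i* = α_i.
NE contributions = (1.7, 4.8, 2.1, 2.4); X = 11.
W^NE = (Σα)·X − ½Σα_i² = 11² − ½·36.1 = 102.95.
Planner sets x_i = Σα_j = 11 for every i, so X^SO = 4·11 = 44.
W^SO = (Σα)·X^SO − ½·4·(Σα)² = (4/2)·11² = 242.
Deadweight loss = W^SO − W^NE = 139.05.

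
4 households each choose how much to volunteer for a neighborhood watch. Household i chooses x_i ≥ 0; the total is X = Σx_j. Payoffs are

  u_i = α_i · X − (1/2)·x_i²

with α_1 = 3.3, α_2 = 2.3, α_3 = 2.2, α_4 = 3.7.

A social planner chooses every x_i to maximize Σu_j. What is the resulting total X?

46

Planner FOC: ∂(Σu_j)/∂x_i = (Σα_j) − x_i = 0, so x_i^SO = Σα_j = 11.5 for every i; X^SO = 46.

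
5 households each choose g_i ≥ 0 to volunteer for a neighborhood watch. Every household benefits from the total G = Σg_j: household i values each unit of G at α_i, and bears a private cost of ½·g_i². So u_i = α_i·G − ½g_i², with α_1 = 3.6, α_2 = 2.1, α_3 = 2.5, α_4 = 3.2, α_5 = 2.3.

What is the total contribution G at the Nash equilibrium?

Household i's FOC: ∂u_i/∂g_i = α_i − g_i = 0, so g_i* = α_i.
NE contributions = (3.6, 2.1, 2.5, 3.2, 2.3); G = 13.7.

13.7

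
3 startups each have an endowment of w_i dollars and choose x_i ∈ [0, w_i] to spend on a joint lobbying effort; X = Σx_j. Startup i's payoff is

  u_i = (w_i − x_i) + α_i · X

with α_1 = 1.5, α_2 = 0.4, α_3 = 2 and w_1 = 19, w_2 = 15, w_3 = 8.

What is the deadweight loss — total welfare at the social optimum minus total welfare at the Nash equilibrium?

∂u_i/∂x_i = α_i − 1, so startup i contributes w_i if α_i > 1, else 0.
α_i > 1 for i ∈ {1, 3}; NE contributions (19, 0, 8), X = 27.
W^NE = Σw_i − X^NE + (Σα_i)·X^NE = 42 + 2.9·27 = 120.3.
Planner: ∂(Σu_j)/∂x_i = Σα_j − 1 = 2.9 > 0, so everyone contributes w_i; X^SO = 42, W^SO = 42 + 2.9·42 = 163.8.
Deadweight loss = 43.5.

43.5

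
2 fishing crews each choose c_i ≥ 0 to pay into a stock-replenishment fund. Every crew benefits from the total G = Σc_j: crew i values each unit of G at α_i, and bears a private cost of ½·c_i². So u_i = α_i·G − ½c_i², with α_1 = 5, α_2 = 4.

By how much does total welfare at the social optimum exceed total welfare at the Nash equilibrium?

Crew i's FOC: ∂u_i/∂c_i = α_i − c_i = 0, so c_i* = α_i.
NE contributions = (5, 4); G = 9.
W^NE = (Σα)·G − ½Σα_i² = 9² − ½·41 = 60.5.
Planner sets c_i = Σα_j = 9 for every i, so G^SO = 2·9 = 18.
W^SO = (Σα)·G^SO − ½·2·(Σα)² = (2/2)·9² = 81.
Deadweight loss = W^SO − W^NE = 20.5.

20.5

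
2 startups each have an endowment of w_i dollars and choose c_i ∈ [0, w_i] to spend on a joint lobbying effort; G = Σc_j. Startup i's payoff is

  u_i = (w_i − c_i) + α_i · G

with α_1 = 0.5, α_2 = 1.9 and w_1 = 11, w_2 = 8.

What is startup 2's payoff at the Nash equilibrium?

15.2

∂u_i/∂c_i = α_i − 1, so startup i contributes w_i if α_i > 1, else 0.
α_i > 1 for i ∈ {2}; NE contributions (0, 8), G = 8.
u_2 = (8 − 8) + 1.9·8 = 15.2.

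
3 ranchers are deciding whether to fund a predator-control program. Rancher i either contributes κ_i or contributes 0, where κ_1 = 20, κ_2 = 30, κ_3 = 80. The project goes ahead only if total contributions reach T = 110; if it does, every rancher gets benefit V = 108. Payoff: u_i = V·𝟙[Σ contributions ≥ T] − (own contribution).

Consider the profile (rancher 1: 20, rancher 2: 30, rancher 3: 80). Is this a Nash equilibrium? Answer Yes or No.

No

Total = 130 ≥ 110: provided.
Rancher 1 (pledges 20, payoff 88): dropping to 0 → total 110, payoff 108. Profitable deviation.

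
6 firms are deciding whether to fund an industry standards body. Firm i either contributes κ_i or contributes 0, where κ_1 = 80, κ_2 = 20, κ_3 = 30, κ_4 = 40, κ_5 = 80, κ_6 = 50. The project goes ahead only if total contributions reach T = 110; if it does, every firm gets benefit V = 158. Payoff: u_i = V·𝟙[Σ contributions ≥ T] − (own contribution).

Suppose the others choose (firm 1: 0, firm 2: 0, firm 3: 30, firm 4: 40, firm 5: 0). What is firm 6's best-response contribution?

50

Others' total = 70. Contributing 50 brings total to 120 ≥ 110: gain V − κ_6 = 108.
Best response: 50.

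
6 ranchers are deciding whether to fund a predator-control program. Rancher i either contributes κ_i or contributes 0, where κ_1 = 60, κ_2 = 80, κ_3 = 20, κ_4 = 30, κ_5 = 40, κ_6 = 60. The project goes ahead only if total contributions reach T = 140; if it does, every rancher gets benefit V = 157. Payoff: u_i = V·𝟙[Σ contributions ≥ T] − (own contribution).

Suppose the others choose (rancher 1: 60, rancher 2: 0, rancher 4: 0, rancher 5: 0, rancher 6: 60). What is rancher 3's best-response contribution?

Others' total = 120. Contributing 20 brings total to 140 ≥ 140: gain V − κ_3 = 137.
Best response: 20.

20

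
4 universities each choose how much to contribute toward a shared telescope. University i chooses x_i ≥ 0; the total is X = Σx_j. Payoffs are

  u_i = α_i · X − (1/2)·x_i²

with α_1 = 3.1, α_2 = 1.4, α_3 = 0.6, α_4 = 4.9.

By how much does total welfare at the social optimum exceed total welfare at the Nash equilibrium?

117.97

University i's FOC: ∂u_i/∂x_i = α_i − x_i = 0, so x_i* = α_i.
NE contributions = (3.1, 1.4, 0.6, 4.9); X = 10.
W^NE = (Σα)·X − ½Σα_i² = 10² − ½·35.94 = 82.03.
Planner sets x_i = Σα_j = 10 for every i, so X^SO = 4·10 = 40.
W^SO = (Σα)·X^SO − ½·4·(Σα)² = (4/2)·10² = 200.
Deadweight loss = W^SO − W^NE = 117.97.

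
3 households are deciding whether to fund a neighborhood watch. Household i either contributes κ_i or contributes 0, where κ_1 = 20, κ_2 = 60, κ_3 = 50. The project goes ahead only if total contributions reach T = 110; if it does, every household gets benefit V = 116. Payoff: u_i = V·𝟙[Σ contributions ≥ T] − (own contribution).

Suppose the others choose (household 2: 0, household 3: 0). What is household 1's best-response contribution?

0

Others' total = 0. Even contributing 20 gives 20 < 110: no benefit either way.
Best response: 0.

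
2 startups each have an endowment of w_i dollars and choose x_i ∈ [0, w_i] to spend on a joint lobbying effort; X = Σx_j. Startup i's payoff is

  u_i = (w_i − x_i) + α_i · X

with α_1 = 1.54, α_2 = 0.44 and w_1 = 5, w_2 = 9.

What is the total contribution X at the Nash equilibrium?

5

∂u_i/∂x_i = α_i − 1, so startup i contributes w_i if α_i > 1, else 0.
α_i > 1 for i ∈ {1}; NE contributions (5, 0), X = 5.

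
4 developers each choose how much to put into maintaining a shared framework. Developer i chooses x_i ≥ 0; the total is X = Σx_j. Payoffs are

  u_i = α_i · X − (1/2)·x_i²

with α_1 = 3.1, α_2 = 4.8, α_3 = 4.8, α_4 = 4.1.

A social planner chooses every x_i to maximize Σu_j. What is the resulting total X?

Planner FOC: ∂(Σu_j)/∂x_i = (Σα_j) − x_i = 0, so x_i^SO = Σα_j = 16.8 for every i; X^SO = 67.2.

67.2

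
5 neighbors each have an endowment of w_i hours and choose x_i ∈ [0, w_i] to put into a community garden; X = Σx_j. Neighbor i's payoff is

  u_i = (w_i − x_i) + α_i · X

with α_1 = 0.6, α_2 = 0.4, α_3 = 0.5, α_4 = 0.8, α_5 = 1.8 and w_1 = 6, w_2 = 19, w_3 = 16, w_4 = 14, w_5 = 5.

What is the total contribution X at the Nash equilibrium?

5

∂u_i/∂x_i = α_i − 1, so neighbor i contributes w_i if α_i > 1, else 0.
α_i > 1 for i ∈ {5}; NE contributions (0, 0, 0, 0, 5), X = 5.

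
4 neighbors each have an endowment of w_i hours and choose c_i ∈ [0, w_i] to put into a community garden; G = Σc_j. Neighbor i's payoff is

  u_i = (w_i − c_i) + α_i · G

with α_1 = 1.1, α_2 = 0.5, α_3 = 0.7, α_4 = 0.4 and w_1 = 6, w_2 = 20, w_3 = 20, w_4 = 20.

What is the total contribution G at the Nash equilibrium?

6

∂u_i/∂c_i = α_i − 1, so neighbor i contributes w_i if α_i > 1, else 0.
α_i > 1 for i ∈ {1}; NE contributions (6, 0, 0, 0), G = 6.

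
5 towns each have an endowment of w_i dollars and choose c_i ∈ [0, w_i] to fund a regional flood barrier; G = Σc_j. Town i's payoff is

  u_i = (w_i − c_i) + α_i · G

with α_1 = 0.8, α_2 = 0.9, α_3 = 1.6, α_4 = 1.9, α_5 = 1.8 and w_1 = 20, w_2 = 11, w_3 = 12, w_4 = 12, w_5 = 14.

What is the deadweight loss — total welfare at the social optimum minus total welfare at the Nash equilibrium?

186

∂u_i/∂c_i = α_i − 1, so town i contributes w_i if α_i > 1, else 0.
α_i > 1 for i ∈ {3, 4, 5}; NE contributions (0, 0, 12, 12, 14), G = 38.
W^NE = Σw_i − G^NE + (Σα_i)·G^NE = 69 + 6·38 = 297.
Planner: ∂(Σu_j)/∂c_i = Σα_j − 1 = 6 > 0, so everyone contributes w_i; G^SO = 69, W^SO = 69 + 6·69 = 483.
Deadweight loss = 186.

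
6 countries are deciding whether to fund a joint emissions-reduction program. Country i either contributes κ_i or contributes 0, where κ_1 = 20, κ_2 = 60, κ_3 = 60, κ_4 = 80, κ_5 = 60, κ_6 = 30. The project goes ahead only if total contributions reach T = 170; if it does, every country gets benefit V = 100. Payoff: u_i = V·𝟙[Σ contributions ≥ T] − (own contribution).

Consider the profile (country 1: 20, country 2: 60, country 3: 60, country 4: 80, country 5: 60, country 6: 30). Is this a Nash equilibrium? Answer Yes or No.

No

Total = 310 ≥ 170: provided.
Country 1 (pledges 20, payoff 80): dropping to 0 → total 290, payoff 100. Profitable deviation.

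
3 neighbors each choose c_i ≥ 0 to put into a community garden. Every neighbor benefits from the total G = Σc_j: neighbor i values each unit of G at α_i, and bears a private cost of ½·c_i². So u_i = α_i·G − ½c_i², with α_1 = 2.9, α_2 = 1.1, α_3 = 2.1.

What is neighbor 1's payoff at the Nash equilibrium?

13.485

Neighbor i's FOC: ∂u_i/∂c_i = α_i − c_i = 0, so c_i* = α_i.
NE contributions = (2.9, 1.1, 2.1); G = 6.1.
u_1 = α_1·G − ½·(c_1)² = 2.9·6.1 − ½·2.9² = 13.485.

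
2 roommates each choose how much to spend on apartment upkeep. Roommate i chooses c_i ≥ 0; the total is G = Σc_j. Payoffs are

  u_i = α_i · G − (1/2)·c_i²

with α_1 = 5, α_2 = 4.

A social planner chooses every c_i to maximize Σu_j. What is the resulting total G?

18

Planner FOC: ∂(Σu_j)/∂c_i = (Σα_j) − c_i = 0, so c_i^SO = Σα_j = 9 for every i; G^SO = 18.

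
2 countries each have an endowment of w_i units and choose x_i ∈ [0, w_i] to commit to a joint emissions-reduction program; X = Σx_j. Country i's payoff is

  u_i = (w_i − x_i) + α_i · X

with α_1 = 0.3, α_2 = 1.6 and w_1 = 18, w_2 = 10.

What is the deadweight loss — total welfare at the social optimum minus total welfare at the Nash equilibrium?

∂u_i/∂x_i = α_i − 1, so country i contributes w_i if α_i > 1, else 0.
α_i > 1 for i ∈ {2}; NE contributions (0, 10), X = 10.
W^NE = Σw_i − X^NE + (Σα_i)·X^NE = 28 + 0.9·10 = 37.
Planner: ∂(Σu_j)/∂x_i = Σα_j − 1 = 0.9 > 0, so everyone contributes w_i; X^SO = 28, W^SO = 28 + 0.9·28 = 53.2.
Deadweight loss = 16.2.

16.2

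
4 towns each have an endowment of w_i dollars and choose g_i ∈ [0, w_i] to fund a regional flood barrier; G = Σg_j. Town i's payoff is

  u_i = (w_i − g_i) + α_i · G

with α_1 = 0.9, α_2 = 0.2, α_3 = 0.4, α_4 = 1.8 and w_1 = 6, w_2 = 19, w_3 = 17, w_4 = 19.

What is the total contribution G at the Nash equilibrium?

19

∂u_i/∂g_i = α_i − 1, so town i contributes w_i if α_i > 1, else 0.
α_i > 1 for i ∈ {4}; NE contributions (0, 0, 0, 19), G = 19.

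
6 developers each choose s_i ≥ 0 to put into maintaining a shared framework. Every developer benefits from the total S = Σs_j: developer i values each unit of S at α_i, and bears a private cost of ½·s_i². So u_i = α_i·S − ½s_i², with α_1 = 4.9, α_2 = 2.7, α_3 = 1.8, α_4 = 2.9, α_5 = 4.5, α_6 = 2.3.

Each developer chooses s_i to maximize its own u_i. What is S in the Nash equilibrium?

19.1

Developer i's FOC: ∂u_i/∂s_i = α_i − s_i = 0, so s_i* = α_i.
NE contributions = (4.9, 2.7, 1.8, 2.9, 4.5, 2.3); S = 19.1.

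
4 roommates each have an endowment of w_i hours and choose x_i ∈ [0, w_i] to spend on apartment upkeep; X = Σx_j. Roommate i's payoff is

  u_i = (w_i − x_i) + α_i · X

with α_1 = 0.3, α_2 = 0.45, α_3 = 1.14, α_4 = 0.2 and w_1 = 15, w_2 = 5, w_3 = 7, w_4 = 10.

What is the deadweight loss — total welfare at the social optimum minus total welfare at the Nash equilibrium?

∂u_i/∂x_i = α_i − 1, so roommate i contributes w_i if α_i > 1, else 0.
α_i > 1 for i ∈ {3}; NE contributions (0, 0, 7, 0), X = 7.
W^NE = Σw_i − X^NE + (Σα_i)·X^NE = 37 + 1.09·7 = 44.63.
Planner: ∂(Σu_j)/∂x_i = Σα_j − 1 = 1.09 > 0, so everyone contributes w_i; X^SO = 37, W^SO = 37 + 1.09·37 = 77.33.
Deadweight loss = 32.7.

32.7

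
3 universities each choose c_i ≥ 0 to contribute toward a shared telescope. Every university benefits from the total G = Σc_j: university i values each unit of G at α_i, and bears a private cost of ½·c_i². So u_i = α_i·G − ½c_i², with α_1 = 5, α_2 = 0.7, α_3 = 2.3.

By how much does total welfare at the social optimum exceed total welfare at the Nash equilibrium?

47.39

University i's FOC: ∂u_i/∂c_i = α_i − c_i = 0, so c_i* = α_i.
NE contributions = (5, 0.7, 2.3); G = 8.
W^NE = (Σα)·G − ½Σα_i² = 8² − ½·30.78 = 48.61.
Planner sets c_i = Σα_j = 8 for every i, so G^SO = 3·8 = 24.
W^SO = (Σα)·G^SO − ½·3·(Σα)² = (3/2)·8² = 96.
Deadweight loss = W^SO − W^NE = 47.39.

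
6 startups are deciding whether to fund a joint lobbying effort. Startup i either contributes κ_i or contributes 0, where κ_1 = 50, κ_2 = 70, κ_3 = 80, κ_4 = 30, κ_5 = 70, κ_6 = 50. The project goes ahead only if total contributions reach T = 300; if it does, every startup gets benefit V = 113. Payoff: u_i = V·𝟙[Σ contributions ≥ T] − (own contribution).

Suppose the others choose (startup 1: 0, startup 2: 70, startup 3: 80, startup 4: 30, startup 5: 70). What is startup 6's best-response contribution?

Others' total = 250. Contributing 50 brings total to 300 ≥ 300: gain V − κ_6 = 63.
Best response: 50.

50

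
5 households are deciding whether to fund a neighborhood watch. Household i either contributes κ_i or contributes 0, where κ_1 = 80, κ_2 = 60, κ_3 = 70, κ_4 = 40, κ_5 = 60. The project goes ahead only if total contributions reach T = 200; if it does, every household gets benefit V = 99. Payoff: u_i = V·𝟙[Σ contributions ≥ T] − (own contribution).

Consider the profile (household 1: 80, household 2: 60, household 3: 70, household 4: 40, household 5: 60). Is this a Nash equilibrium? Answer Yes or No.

Total = 310 ≥ 200: provided.
Household 1 (pledges 80, payoff 19): dropping to 0 → total 230, payoff 99. Profitable deviation.

No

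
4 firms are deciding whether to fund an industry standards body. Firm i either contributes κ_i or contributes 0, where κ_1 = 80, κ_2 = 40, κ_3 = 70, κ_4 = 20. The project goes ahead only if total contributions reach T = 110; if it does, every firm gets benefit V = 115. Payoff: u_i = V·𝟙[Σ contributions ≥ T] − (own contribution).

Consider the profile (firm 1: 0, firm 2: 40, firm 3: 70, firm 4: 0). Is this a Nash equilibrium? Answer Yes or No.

Yes

Total = 110 ≥ 110: provided.
Firm 1 (pledges 0, payoff 115): pledging 80 → total 190, payoff 35. No gain.
Firm 2 (pledges 40, payoff 75): dropping to 0 → total 70, payoff 0. No gain.
Firm 3 (pledges 70, payoff 45): dropping to 0 → total 40, payoff 0. No gain.
Firm 4 (pledges 0, payoff 115): pledging 20 → total 130, payoff 95. No gain.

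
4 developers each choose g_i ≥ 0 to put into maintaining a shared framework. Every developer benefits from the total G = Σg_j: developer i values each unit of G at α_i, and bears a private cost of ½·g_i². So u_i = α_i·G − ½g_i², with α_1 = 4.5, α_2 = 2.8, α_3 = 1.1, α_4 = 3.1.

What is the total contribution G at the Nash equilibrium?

11.5

Developer i's FOC: ∂u_i/∂g_i = α_i − g_i = 0, so g_i* = α_i.
NE contributions = (4.5, 2.8, 1.1, 3.1); G = 11.5.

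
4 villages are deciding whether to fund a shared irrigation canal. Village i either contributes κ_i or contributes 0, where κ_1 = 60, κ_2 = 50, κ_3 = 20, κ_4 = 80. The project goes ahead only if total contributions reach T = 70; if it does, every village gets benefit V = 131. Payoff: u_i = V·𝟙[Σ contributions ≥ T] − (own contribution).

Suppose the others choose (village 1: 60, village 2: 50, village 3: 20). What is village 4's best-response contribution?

0

Others' total = 130 ≥ 70; contributing adds cost 80 for no extra benefit.
Best response: 0.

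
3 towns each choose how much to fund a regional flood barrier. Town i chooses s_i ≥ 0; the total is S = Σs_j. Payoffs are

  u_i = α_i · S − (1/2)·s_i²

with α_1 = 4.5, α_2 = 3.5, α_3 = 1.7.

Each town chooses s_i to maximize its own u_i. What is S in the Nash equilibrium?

Town i's FOC: ∂u_i/∂s_i = α_i − s_i = 0, so s_i* = α_i.
NE contributions = (4.5, 3.5, 1.7); S = 9.7.

9.7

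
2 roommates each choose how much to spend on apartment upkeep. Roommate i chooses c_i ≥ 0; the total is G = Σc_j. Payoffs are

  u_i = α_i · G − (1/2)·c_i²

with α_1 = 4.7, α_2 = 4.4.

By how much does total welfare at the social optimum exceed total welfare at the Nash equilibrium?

Roommate i's FOC: ∂u_i/∂c_i = α_i − c_i = 0, so c_i* = α_i.
NE contributions = (4.7, 4.4); G = 9.1.
W^NE = (Σα)·G − ½Σα_i² = 9.1² − ½·41.45 = 62.085.
Planner sets c_i = Σα_j = 9.1 for every i, so G^SO = 2·9.1 = 18.2.
W^SO = (Σα)·G^SO − ½·2·(Σα)² = (2/2)·9.1² = 82.81.
Deadweight loss = W^SO − W^NE = 20.725.

20.725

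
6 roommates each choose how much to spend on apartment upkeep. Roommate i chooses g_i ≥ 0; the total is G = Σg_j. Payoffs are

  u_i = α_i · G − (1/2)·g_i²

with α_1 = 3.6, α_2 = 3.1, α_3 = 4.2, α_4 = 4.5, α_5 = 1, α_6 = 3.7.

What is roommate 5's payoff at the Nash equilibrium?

19.6

Roommate i's FOC: ∂u_i/∂g_i = α_i − g_i = 0, so g_i* = α_i.
NE contributions = (3.6, 3.1, 4.2, 4.5, 1, 3.7); G = 20.1.
u_5 = α_5·G − ½·(g_5)² = 1·20.1 − ½·1² = 19.6.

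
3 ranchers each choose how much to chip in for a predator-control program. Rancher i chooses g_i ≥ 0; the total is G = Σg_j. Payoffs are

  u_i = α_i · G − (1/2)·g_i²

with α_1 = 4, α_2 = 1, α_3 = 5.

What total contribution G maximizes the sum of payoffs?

30

Planner FOC: ∂(Σu_j)/∂g_i = (Σα_j) − g_i = 0, so g_i^SO = Σα_j = 10 for every i; G^SO = 30.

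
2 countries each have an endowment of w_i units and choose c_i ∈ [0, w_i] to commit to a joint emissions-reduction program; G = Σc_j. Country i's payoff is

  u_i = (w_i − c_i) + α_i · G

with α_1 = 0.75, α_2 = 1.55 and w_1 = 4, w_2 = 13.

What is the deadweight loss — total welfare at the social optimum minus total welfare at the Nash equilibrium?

∂u_i/∂c_i = α_i − 1, so country i contributes w_i if α_i > 1, else 0.
α_i > 1 for i ∈ {2}; NE contributions (0, 13), G = 13.
W^NE = Σw_i − G^NE + (Σα_i)·G^NE = 17 + 1.3·13 = 33.9.
Planner: ∂(Σu_j)/∂c_i = Σα_j − 1 = 1.3 > 0, so everyone contributes w_i; G^SO = 17, W^SO = 17 + 1.3·17 = 39.1.
Deadweight loss = 5.2.

5.2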